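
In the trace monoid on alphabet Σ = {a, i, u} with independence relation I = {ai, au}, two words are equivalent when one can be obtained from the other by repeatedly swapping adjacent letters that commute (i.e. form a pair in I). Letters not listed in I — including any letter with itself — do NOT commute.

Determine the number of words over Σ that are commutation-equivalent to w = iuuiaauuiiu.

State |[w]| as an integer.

drop 0:i onto floor
drop 1:u onto {0:i}
drop 2:u onto {1:u}
drop 3:i onto {2:u}
drop 4:a onto floor
drop 5:a onto {4:a}
drop 6:u onto {3:i}
drop 7:u onto {6:u}
drop 8:i onto {7:u}
drop 9:i onto {8:i}
drop 10:u onto {9:i}
ground layer = {0:i, 4:a}
drop-orders for the pieces not yet dropped (sum over which currently-grounded one goes next):
  1 to go: {5} 1  {10} 1
  2 to go: {4,5} 1  {5,10} 2  {9,10} 1
  3 to go: {4,5,10} 3  {5,9,10} 3  {8,9,10} 1
  4 to go: {4,5,9,10} 6  {5,8,9,10} 4  {7,8,9,10} 1
  5 to go: {4,5,8,9,10} 10  {5,7,8,9,10} 5  {6,7,8,9,10} 1
  6 to go: {3,6,7,8,9,10} 1  {4,5,7,8,9,10} 15  {5,6,7,8,9,10} 6
  7 to go: {2,3,6,7,8,9,10} 1  {3,5,6,7,8,9,10} 7  {4,5,6,7,8,9,10} 21
  8 to go: {1,2,3,6,7,8,9,10} 1  {2,3,5,6,7,8,9,10} 8  {3,4,5,6,7,8,9,10} 28
  9 to go: {0,1,2,3,6,7,8,9,10} 1  {1,2,3,5,6,7,8,9,10} 9  {2,3,4,5,6,7,8,9,10} 36
  if 0:i drops first: 45 orders
  if 4:a drops first: 10 orders
heap linearizations: 55

55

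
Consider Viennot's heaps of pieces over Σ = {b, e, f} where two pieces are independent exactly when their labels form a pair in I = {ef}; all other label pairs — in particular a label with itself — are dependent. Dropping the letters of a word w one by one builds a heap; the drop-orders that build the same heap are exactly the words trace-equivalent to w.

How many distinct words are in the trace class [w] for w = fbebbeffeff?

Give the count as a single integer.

0(f) covers ∅
1(b) covers 0:f
2(e) covers 1:b
3(b) covers 2:e
4(b) covers 3:b
5(e) covers 4:b
6(f) covers 4:b
7(f) covers 6:f
8(e) covers 5:e
9(f) covers 7:f
10(f) covers 9:f
floor of heap: 0:f
completions by unplaced set U, small U first (add the entries for U minus each lowest piece of U):
  |U|=1: {8}:1  {10}:1
  |U|=2: {5,8}:1  {8,10}:2  {9,10}:1
  |U|=3: {5,8,10}:3  {7,9,10}:1  {8,9,10}:3
  |U|=4: {5,8,9,10}:6  {6,7,9,10}:1  {7,8,9,10}:4
  |U|=5: {5,7,8,9,10}:10  {6,7,8,9,10}:5
  |U|=6: {5,6,7,8,9,10}:15
  |U|=7: {4,5,6,7,8,9,10}:15
  |U|=8: {3,4,5,6,7,8,9,10}:15
  |U|=9: {2,3,4,5,6,7,8,9,10}:15
  start at 0(f): 15

15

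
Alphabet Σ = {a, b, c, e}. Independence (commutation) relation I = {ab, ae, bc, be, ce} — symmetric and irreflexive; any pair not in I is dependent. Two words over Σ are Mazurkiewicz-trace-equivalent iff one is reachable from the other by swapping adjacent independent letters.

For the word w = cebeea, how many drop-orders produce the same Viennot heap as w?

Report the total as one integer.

60

0(c) covers ∅
1(e) covers ∅
2(b) covers ∅
3(e) covers 1:e
4(e) covers 3:e
5(a) covers 0:c
floor of heap: 0:c, 1:e, 2:b
completions by unplaced set U, small U first (add the entries for U minus each lowest piece of U):
  |U|=1: {2}:1  {4}:1  {5}:1
  |U|=2: {0,5}:1  {2,4}:2  {2,5}:2  {3,4}:1  {4,5}:2
  |U|=3: {0,2,5}:3  {0,4,5}:3  {1,3,4}:1  {2,3,4}:3  {2,4,5}:6  {3,4,5}:3
  |U|=4: {0,2,4,5}:12  {0,3,4,5}:6  {1,2,3,4}:4  {1,3,4,5}:4  {2,3,4,5}:12
  start at 0(c): 20
  start at 1(e): 30
  start at 2(b): 10
sum over floor = 60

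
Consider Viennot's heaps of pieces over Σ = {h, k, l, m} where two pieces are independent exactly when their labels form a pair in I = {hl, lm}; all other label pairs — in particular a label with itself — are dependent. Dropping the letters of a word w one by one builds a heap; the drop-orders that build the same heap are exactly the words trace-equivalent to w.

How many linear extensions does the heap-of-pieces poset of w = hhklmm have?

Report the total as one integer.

drop 0:h onto floor
drop 1:h onto {0:h}
drop 2:k onto {1:h}
drop 3:l onto {2:k}
drop 4:m onto {2:k}
drop 5:m onto {4:m}
ground layer = {0:h}
drop-orders for the pieces not yet dropped (sum over which currently-grounded one goes next):
  1 to go: {3} 1  {5} 1
  2 to go: {3,5} 2  {4,5} 1
  3 to go: {3,4,5} 3
  4 to go: {2,3,4,5} 3
  if 0:h drops first: 3 orders

3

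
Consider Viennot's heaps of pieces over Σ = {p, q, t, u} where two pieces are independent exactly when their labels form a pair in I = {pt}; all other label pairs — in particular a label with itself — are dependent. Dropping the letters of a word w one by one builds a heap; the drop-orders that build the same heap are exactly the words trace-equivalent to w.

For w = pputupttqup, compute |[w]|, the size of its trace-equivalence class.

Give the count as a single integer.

#0=p has no predecessor
#1=p depends on [0:p]
#2=u depends on [1:p]
#3=t depends on [2:u]
#4=u depends on [3:t]
#5=p depends on [4:u]
#6=t depends on [4:u]
#7=t depends on [6:t]
#8=q depends on [5:p, 7:t]
#9=u depends on [8:q]
#10=p depends on [9:u]
sources: [0:p]
N(rest) = Σ N(rest − s) over sources s of rest; N(one piece) = 1:
  size 1 → [10]=1
  size 2 → [9,10]=1
  size 3 → [8,9,10]=1
  size 4 → [5,8,9,10]=1  [7,8,9,10]=1
  size 5 → [5,7,8,9,10]=2  [6,7,8,9,10]=1
  size 6 → [5,6,7,8,9,10]=3
  size 7 → [4,5,6,7,8,9,10]=3
  size 8 → [3,4,5,6,7,8,9,10]=3
  size 9 → [2,3,4,5,6,7,8,9,10]=3
  first=0(p) contributes 3

3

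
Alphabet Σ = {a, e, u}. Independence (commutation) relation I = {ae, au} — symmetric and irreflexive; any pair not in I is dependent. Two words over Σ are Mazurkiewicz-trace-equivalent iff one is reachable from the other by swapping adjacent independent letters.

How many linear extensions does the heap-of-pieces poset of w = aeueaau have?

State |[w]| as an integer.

35

0(a) covers ∅
1(e) covers ∅
2(u) covers 1:e
3(e) covers 2:u
4(a) covers 0:a
5(a) covers 4:a
6(u) covers 3:e
floor of heap: 0:a, 1:e
completions by unplaced set U, small U first (add the entries for U minus each lowest piece of U):
  |U|=1: {5}:1  {6}:1
  |U|=2: {3,6}:1  {4,5}:1  {5,6}:2
  |U|=3: {0,4,5}:1  {2,3,6}:1  {3,5,6}:3  {4,5,6}:3
  |U|=4: {0,4,5,6}:4  {1,2,3,6}:1  {2,3,5,6}:4  {3,4,5,6}:6
  |U|=5: {0,3,4,5,6}:10  {1,2,3,5,6}:5  {2,3,4,5,6}:10
  start at 0(a): 15
  start at 1(e): 20
sum over floor = 35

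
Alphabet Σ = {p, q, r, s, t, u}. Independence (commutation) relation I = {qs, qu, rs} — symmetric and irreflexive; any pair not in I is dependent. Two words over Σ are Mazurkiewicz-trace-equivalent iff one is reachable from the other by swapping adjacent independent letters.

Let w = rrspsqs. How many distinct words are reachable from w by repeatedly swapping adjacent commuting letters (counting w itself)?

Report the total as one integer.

drop 0:r onto floor
drop 1:r onto {0:r}
drop 2:s onto floor
drop 3:p onto {1:r, 2:s}
drop 4:s onto {3:p}
drop 5:q onto {3:p}
drop 6:s onto {4:s}
ground layer = {0:r, 2:s}
drop-orders for the pieces not yet dropped (sum over which currently-grounded one goes next):
  1 to go: {5} 1  {6} 1
  2 to go: {4,6} 1  {5,6} 2
  3 to go: {4,5,6} 3
  4 to go: {3,4,5,6} 3
  5 to go: {1,3,4,5,6} 3  {2,3,4,5,6} 3
  if 0:r drops first: 6 orders
  if 2:s drops first: 3 orders
heap linearizations: 9

9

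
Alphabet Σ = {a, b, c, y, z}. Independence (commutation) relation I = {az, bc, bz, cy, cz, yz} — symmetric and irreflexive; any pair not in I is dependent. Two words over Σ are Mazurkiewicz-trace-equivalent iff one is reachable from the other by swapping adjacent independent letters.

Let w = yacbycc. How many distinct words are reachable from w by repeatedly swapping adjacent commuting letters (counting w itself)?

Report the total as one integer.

10

#0=y has no predecessor
#1=a depends on [0:y]
#2=c depends on [1:a]
#3=b depends on [1:a]
#4=y depends on [3:b]
#5=c depends on [2:c]
#6=c depends on [5:c]
sources: [0:y]
N(rest) = Σ N(rest − s) over sources s of rest; N(one piece) = 1:
  size 1 → [4]=1  [6]=1
  size 2 → [3,4]=1  [4,6]=2  [5,6]=1
  size 3 → [2,5,6]=1  [3,4,6]=3  [4,5,6]=3
  size 4 → [2,4,5,6]=4  [3,4,5,6]=6
  size 5 → [2,3,4,5,6]=10
  first=0(y) contributes 10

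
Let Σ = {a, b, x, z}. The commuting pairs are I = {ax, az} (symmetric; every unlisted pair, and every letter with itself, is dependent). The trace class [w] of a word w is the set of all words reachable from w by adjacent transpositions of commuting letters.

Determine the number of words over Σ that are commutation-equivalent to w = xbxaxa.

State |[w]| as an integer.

6

#0=x has no predecessor
#1=b depends on [0:x]
#2=x depends on [1:b]
#3=a depends on [1:b]
#4=x depends on [2:x]
#5=a depends on [3:a]
sources: [0:x]
N(rest) = Σ N(rest − s) over sources s of rest; N(one piece) = 1:
  size 1 → [4]=1  [5]=1
  size 2 → [2,4]=1  [3,5]=1  [4,5]=2
  size 3 → [2,4,5]=3  [3,4,5]=3
  size 4 → [2,3,4,5]=6
  first=0(x) contributes 6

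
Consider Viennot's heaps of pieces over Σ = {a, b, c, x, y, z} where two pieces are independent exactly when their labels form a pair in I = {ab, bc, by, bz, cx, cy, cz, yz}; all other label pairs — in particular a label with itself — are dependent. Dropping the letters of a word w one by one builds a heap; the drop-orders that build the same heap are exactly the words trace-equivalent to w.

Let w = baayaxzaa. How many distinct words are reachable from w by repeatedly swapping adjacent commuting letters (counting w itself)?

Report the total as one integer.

piece 0:b — minimal
piece 1:a — minimal
piece 2:a rests on {1:a}
piece 3:y rests on {2:a}
piece 4:a rests on {3:y}
piece 5:x rests on {0:b, 4:a}
piece 6:z rests on {5:x}
piece 7:a rests on {6:z}
piece 8:a rests on {7:a}
minimal pieces: {0:b, 1:a}
ways to finish when only these pieces remain (= sum over removing one remaining piece with nothing left below it):
  1 left: {8}→1
  2 left: {7,8}→1
  3 left: {6,7,8}→1
  4 left: {5,6,7,8}→1
  5 left: {0,5,6,7,8}→1  {4,5,6,7,8}→1
  6 left: {0,4,5,6,7,8}→2  {3,4,5,6,7,8}→1
  7 left: {0,3,4,5,6,7,8}→3  {2,3,4,5,6,7,8}→1
  placing 0:b first → 1 extensions
  placing 1:a first → 4 extensions
total linear extensions = 5

5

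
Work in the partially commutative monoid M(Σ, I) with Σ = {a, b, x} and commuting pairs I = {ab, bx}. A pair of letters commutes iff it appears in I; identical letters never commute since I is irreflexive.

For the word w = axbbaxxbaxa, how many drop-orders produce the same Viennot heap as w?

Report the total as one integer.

drop 0:a onto floor
drop 1:x onto {0:a}
drop 2:b onto floor
drop 3:b onto {2:b}
drop 4:a onto {1:x}
drop 5:x onto {4:a}
drop 6:x onto {5:x}
drop 7:b onto {3:b}
drop 8:a onto {6:x}
drop 9:x onto {8:a}
drop 10:a onto {9:x}
ground layer = {0:a, 2:b}
drop-orders for the pieces not yet dropped (sum over which currently-grounded one goes next):
  1 to go: {7} 1  {10} 1
  2 to go: {3,7} 1  {7,10} 2  {9,10} 1
  3 to go: {2,3,7} 1  {3,7,10} 3  {7,9,10} 3  {8,9,10} 1
  4 to go: {2,3,7,10} 4  {3,7,9,10} 6  {6,8,9,10} 1  {7,8,9,10} 4
  5 to go: {2,3,7,9,10} 10  {3,7,8,9,10} 10  {5,6,8,9,10} 1  {6,7,8,9,10} 5
  6 to go: {2,3,7,8,9,10} 20  {3,6,7,8,9,10} 15  {4,5,6,8,9,10} 1  {5,6,7,8,9,10} 6
  7 to go: {1,4,5,6,8,9,10} 1  {2,3,6,7,8,9,10} 35  {3,5,6,7,8,9,10} 21  {4,5,6,7,8,9,10} 7
  8 to go: {0,1,4,5,6,8,9,10} 1  {1,4,5,6,7,8,9,10} 8  {2,3,5,6,7,8,9,10} 56  {3,4,5,6,7,8,9,10} 28
  9 to go: {0,1,4,5,6,7,8,9,10} 9  {1,3,4,5,6,7,8,9,10} 36  {2,3,4,5,6,7,8,9,10} 84
  if 0:a drops first: 120 orders
  if 2:b drops first: 45 orders
heap linearizations: 165

165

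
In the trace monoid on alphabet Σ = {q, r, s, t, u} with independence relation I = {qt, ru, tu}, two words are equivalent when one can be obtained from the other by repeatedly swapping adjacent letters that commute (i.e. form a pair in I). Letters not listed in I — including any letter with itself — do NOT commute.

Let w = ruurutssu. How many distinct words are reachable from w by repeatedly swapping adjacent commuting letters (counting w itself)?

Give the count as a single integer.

0(r) covers ∅
1(u) covers ∅
2(u) covers 1:u
3(r) covers 0:r
4(u) covers 2:u
5(t) covers 3:r
6(s) covers 4:u, 5:t
7(s) covers 6:s
8(u) covers 7:s
floor of heap: 0:r, 1:u
completions by unplaced set U, small U first (add the entries for U minus each lowest piece of U):
  |U|=1: {8}:1
  |U|=2: {7,8}:1
  |U|=3: {6,7,8}:1
  |U|=4: {4,6,7,8}:1  {5,6,7,8}:1
  |U|=5: {2,4,6,7,8}:1  {3,5,6,7,8}:1  {4,5,6,7,8}:2
  |U|=6: {0,3,5,6,7,8}:1  {1,2,4,6,7,8}:1  {2,4,5,6,7,8}:3  {3,4,5,6,7,8}:3
  |U|=7: {0,3,4,5,6,7,8}:4  {1,2,4,5,6,7,8}:4  {2,3,4,5,6,7,8}:6
  start at 0(r): 10
  start at 1(u): 10
sum over floor = 20

20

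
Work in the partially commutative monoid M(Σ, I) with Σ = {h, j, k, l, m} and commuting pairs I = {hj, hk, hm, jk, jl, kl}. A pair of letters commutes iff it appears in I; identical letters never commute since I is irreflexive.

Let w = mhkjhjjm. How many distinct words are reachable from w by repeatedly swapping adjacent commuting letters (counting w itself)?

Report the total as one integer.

0(m) covers ∅
1(h) covers ∅
2(k) covers 0:m
3(j) covers 0:m
4(h) covers 1:h
5(j) covers 3:j
6(j) covers 5:j
7(m) covers 2:k, 6:j
floor of heap: 0:m, 1:h
completions by unplaced set U, small U first (add the entries for U minus each lowest piece of U):
  |U|=1: {4}:1  {7}:1
  |U|=2: {1,4}:1  {2,7}:1  {4,7}:2  {6,7}:1
  |U|=3: {1,4,7}:3  {2,4,7}:3  {2,6,7}:2  {4,6,7}:3  {5,6,7}:1
  |U|=4: {1,2,4,7}:6  {1,4,6,7}:6  {2,4,6,7}:8  {2,5,6,7}:3  {3,5,6,7}:1  {4,5,6,7}:4
  |U|=5: {1,2,4,6,7}:20  {1,4,5,6,7}:10  {2,3,5,6,7}:4  {2,4,5,6,7}:15  {3,4,5,6,7}:5
  |U|=6: {0,2,3,5,6,7}:4  {1,2,4,5,6,7}:45  {1,3,4,5,6,7}:15  {2,3,4,5,6,7}:24
  start at 0(m): 84
  start at 1(h): 28
sum over floor = 112

112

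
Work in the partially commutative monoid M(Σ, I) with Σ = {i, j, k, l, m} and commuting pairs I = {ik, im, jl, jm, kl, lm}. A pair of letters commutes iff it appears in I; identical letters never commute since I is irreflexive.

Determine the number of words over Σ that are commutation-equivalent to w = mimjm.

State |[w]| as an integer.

10

piece 0:m — minimal
piece 1:i — minimal
piece 2:m rests on {0:m}
piece 3:j rests on {1:i}
piece 4:m rests on {2:m}
minimal pieces: {0:m, 1:i}
ways to finish when only these pieces remain (= sum over removing one remaining piece with nothing left below it):
  1 left: {3}→1  {4}→1
  2 left: {1,3}→1  {2,4}→1  {3,4}→2
  3 left: {0,2,4}→1  {1,3,4}→3  {2,3,4}→3
  placing 0:m first → 6 extensions
  placing 1:i first → 4 extensions
total linear extensions = 10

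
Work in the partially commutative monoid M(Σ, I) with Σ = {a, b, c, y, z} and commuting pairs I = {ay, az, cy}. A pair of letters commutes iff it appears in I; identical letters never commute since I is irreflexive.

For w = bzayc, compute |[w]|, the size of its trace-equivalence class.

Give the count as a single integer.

piece 0:b — minimal
piece 1:z rests on {0:b}
piece 2:a rests on {0:b}
piece 3:y rests on {1:z}
piece 4:c rests on {1:z, 2:a}
minimal pieces: {0:b}
ways to finish when only these pieces remain (= sum over removing one remaining piece with nothing left below it):
  1 left: {3}→1  {4}→1
  2 left: {2,4}→1  {3,4}→2
  3 left: {1,3,4}→2  {2,3,4}→3
  placing 0:b first → 5 extensions

5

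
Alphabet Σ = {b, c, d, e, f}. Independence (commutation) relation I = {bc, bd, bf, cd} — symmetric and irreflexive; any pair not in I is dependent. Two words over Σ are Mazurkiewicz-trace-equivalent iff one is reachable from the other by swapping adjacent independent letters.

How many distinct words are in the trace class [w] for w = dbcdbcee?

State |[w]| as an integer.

90

drop 0:d onto floor
drop 1:b onto floor
drop 2:c onto floor
drop 3:d onto {0:d}
drop 4:b onto {1:b}
drop 5:c onto {2:c}
drop 6:e onto {3:d, 4:b, 5:c}
drop 7:e onto {6:e}
ground layer = {0:d, 1:b, 2:c}
drop-orders for the pieces not yet dropped (sum over which currently-grounded one goes next):
  1 to go: {7} 1
  2 to go: {6,7} 1
  3 to go: {3,6,7} 1  {4,6,7} 1  {5,6,7} 1
  4 to go: {0,3,6,7} 1  {1,4,6,7} 1  {2,5,6,7} 1  {3,4,6,7} 2  {3,5,6,7} 2  {4,5,6,7} 2
  5 to go: {0,3,4,6,7} 3  {0,3,5,6,7} 3  {1,3,4,6,7} 3  {1,4,5,6,7} 3  {2,3,5,6,7} 3  {2,4,5,6,7} 3  {3,4,5,6,7} 6
  6 to go: {0,1,3,4,6,7} 6  {0,2,3,5,6,7} 6  {0,3,4,5,6,7} 12  {1,2,4,5,6,7} 6  {1,3,4,5,6,7} 12  {2,3,4,5,6,7} 12
  if 0:d drops first: 30 orders
  if 1:b drops first: 30 orders
  if 2:c drops first: 30 orders
heap linearizations: 90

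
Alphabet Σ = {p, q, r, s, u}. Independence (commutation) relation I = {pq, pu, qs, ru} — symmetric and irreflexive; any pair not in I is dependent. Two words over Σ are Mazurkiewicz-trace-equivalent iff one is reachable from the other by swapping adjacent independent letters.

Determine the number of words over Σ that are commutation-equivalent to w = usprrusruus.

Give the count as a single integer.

piece 0:u — minimal
piece 1:s rests on {0:u}
piece 2:p rests on {1:s}
piece 3:r rests on {2:p}
piece 4:r rests on {3:r}
piece 5:u rests on {1:s}
piece 6:s rests on {4:r, 5:u}
piece 7:r rests on {6:s}
piece 8:u rests on {6:s}
piece 9:u rests on {8:u}
piece 10:s rests on {7:r, 9:u}
minimal pieces: {0:u}
ways to finish when only these pieces remain (= sum over removing one remaining piece with nothing left below it):
  1 left: {10}→1
  2 left: {7,10}→1  {9,10}→1
  3 left: {7,9,10}→2  {8,9,10}→1
  4 left: {7,8,9,10}→3
  5 left: {6,7,8,9,10}→3
  6 left: {4,6,7,8,9,10}→3  {5,6,7,8,9,10}→3
  7 left: {3,4,6,7,8,9,10}→3  {4,5,6,7,8,9,10}→6
  8 left: {2,3,4,6,7,8,9,10}→3  {3,4,5,6,7,8,9,10}→9
  9 left: {2,3,4,5,6,7,8,9,10}→12
  placing 0:u first → 12 extensions

12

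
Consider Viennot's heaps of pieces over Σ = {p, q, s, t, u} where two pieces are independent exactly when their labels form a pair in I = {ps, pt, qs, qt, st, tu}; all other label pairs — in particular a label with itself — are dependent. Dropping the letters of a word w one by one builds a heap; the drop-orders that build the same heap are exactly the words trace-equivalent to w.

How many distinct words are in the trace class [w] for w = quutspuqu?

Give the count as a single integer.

18

0(q) covers ∅
1(u) covers 0:q
2(u) covers 1:u
3(t) covers ∅
4(s) covers 2:u
5(p) covers 2:u
6(u) covers 4:s, 5:p
7(q) covers 6:u
8(u) covers 7:q
floor of heap: 0:q, 3:t
completions by unplaced set U, small U first (add the entries for U minus each lowest piece of U):
  |U|=1: {3}:1  {8}:1
  |U|=2: {3,8}:2  {7,8}:1
  |U|=3: {3,7,8}:3  {6,7,8}:1
  |U|=4: {3,6,7,8}:4  {4,6,7,8}:1  {5,6,7,8}:1
  |U|=5: {3,4,6,7,8}:5  {3,5,6,7,8}:5  {4,5,6,7,8}:2
  |U|=6: {2,4,5,6,7,8}:2  {3,4,5,6,7,8}:12
  |U|=7: {1,2,4,5,6,7,8}:2  {2,3,4,5,6,7,8}:14
  start at 0(q): 16
  start at 3(t): 2
sum over floor = 18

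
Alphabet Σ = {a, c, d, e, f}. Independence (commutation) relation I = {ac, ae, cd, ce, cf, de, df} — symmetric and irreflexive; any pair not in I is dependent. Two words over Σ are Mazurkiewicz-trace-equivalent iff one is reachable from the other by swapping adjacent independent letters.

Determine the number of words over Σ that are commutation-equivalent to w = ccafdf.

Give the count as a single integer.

45

drop 0:c onto floor
drop 1:c onto {0:c}
drop 2:a onto floor
drop 3:f onto {2:a}
drop 4:d onto {2:a}
drop 5:f onto {3:f}
ground layer = {0:c, 2:a}
drop-orders for the pieces not yet dropped (sum over which currently-grounded one goes next):
  1 to go: {1} 1  {4} 1  {5} 1
  2 to go: {0,1} 1  {1,4} 2  {1,5} 2  {3,5} 1  {4,5} 2
  3 to go: {0,1,4} 3  {0,1,5} 3  {1,3,5} 3  {1,4,5} 6  {3,4,5} 3
  4 to go: {0,1,3,5} 6  {0,1,4,5} 12  {1,3,4,5} 12  {2,3,4,5} 3
  if 0:c drops first: 15 orders
  if 2:a drops first: 30 orders
heap linearizations: 45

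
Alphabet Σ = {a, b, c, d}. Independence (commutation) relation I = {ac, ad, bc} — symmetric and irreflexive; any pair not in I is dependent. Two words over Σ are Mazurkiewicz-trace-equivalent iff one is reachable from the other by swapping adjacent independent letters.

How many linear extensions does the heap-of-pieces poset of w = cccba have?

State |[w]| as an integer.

10

#0=c has no predecessor
#1=c depends on [0:c]
#2=c depends on [1:c]
#3=b has no predecessor
#4=a depends on [3:b]
sources: [0:c, 3:b]
N(rest) = Σ N(rest − s) over sources s of rest; N(one piece) = 1:
  size 1 → [2]=1  [4]=1
  size 2 → [1,2]=1  [2,4]=2  [3,4]=1
  size 3 → [0,1,2]=1  [1,2,4]=3  [2,3,4]=3
  first=0(c) contributes 6
  first=3(b) contributes 4
|[w]| = 10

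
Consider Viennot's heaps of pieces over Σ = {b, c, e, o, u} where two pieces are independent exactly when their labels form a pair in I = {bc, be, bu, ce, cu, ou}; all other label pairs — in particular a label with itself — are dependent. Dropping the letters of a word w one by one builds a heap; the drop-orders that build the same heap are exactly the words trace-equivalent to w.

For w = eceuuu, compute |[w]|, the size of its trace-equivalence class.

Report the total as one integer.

6

piece 0:e — minimal
piece 1:c — minimal
piece 2:e rests on {0:e}
piece 3:u rests on {2:e}
piece 4:u rests on {3:u}
piece 5:u rests on {4:u}
minimal pieces: {0:e, 1:c}
ways to finish when only these pieces remain (= sum over removing one remaining piece with nothing left below it):
  1 left: {1}→1  {5}→1
  2 left: {1,5}→2  {4,5}→1
  3 left: {1,4,5}→3  {3,4,5}→1
  4 left: {1,3,4,5}→4  {2,3,4,5}→1
  placing 0:e first → 5 extensions
  placing 1:c first → 1 extensions
total linear extensions = 6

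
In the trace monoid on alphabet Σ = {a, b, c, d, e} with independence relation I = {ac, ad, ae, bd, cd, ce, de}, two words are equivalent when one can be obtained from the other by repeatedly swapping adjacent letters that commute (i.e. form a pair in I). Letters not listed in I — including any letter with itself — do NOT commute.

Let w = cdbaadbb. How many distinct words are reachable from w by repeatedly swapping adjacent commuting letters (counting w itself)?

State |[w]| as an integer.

28

0(c) covers ∅
1(d) covers ∅
2(b) covers 0:c
3(a) covers 2:b
4(a) covers 3:a
5(d) covers 1:d
6(b) covers 4:a
7(b) covers 6:b
floor of heap: 0:c, 1:d
completions by unplaced set U, small U first (add the entries for U minus each lowest piece of U):
  |U|=1: {5}:1  {7}:1
  |U|=2: {1,5}:1  {5,7}:2  {6,7}:1
  |U|=3: {1,5,7}:3  {4,6,7}:1  {5,6,7}:3
  |U|=4: {1,5,6,7}:6  {3,4,6,7}:1  {4,5,6,7}:4
  |U|=5: {1,4,5,6,7}:10  {2,3,4,6,7}:1  {3,4,5,6,7}:5
  |U|=6: {0,2,3,4,6,7}:1  {1,3,4,5,6,7}:15  {2,3,4,5,6,7}:6
  start at 0(c): 21
  start at 1(d): 7
sum over floor = 28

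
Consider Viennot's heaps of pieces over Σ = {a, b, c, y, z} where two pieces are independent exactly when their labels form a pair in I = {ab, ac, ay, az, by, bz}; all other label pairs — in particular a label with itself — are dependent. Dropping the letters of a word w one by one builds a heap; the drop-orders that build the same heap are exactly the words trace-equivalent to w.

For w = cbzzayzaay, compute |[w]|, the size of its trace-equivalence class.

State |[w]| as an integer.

#0=c has no predecessor
#1=b depends on [0:c]
#2=z depends on [0:c]
#3=z depends on [2:z]
#4=a has no predecessor
#5=y depends on [3:z]
#6=z depends on [5:y]
#7=a depends on [4:a]
#8=a depends on [7:a]
#9=y depends on [6:z]
sources: [0:c, 4:a]
N(rest) = Σ N(rest − s) over sources s of rest; N(one piece) = 1:
  size 1 → [1]=1  [8]=1  [9]=1
  size 2 → [1,8]=2  [1,9]=2  [6,9]=1  [7,8]=1  [8,9]=2
  size 3 → [1,6,9]=3  [1,7,8]=3  [1,8,9]=6  [4,7,8]=1  [5,6,9]=1  [6,8,9]=3  [7,8,9]=3
  size 4 → [1,4,7,8]=4  [1,5,6,9]=4  [1,6,8,9]=12  [1,7,8,9]=12  [3,5,6,9]=1  [4,7,8,9]=4  [5,6,8,9]=4  [6,7,8,9]=6
  size 5 → [1,3,5,6,9]=5  [1,4,7,8,9]=20  [1,5,6,8,9]=20  [1,6,7,8,9]=30  [2,3,5,6,9]=1  [3,5,6,8,9]=5  [4,6,7,8,9]=10  [5,6,7,8,9]=10
  size 6 → [1,2,3,5,6,9]=6  [1,3,5,6,8,9]=30  [1,4,6,7,8,9]=60  [1,5,6,7,8,9]=60  [2,3,5,6,8,9]=6  [3,5,6,7,8,9]=15  [4,5,6,7,8,9]=20
  size 7 → [0,1,2,3,5,6,9]=6  [1,2,3,5,6,8,9]=42  [1,3,5,6,7,8,9]=105  [1,4,5,6,7,8,9]=140  [2,3,5,6,7,8,9]=21  [3,4,5,6,7,8,9]=35
  size 8 → [0,1,2,3,5,6,8,9]=48  [1,2,3,5,6,7,8,9]=168  [1,3,4,5,6,7,8,9]=280  [2,3,4,5,6,7,8,9]=56
  first=0(c) contributes 504
  first=4(a) contributes 216
|[w]| = 720

720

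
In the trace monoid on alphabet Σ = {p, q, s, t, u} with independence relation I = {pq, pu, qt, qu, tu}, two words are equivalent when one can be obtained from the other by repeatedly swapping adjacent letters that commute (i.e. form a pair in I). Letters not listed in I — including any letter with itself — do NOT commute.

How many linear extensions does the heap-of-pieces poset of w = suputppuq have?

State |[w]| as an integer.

piece 0:s — minimal
piece 1:u rests on {0:s}
piece 2:p rests on {0:s}
piece 3:u rests on {1:u}
piece 4:t rests on {2:p}
piece 5:p rests on {4:t}
piece 6:p rests on {5:p}
piece 7:u rests on {3:u}
piece 8:q rests on {0:s}
minimal pieces: {0:s}
ways to finish when only these pieces remain (= sum over removing one remaining piece with nothing left below it):
  1 left: {6}→1  {7}→1  {8}→1
  2 left: {3,7}→1  {5,6}→1  {6,7}→2  {6,8}→2  {7,8}→2
  3 left: {1,3,7}→1  {3,6,7}→3  {3,7,8}→3  {4,5,6}→1  {5,6,7}→3  {5,6,8}→3  {6,7,8}→6
  4 left: {1,3,6,7}→4  {1,3,7,8}→4  {2,4,5,6}→1  {3,5,6,7}→6  {3,6,7,8}→12  {4,5,6,7}→4  {4,5,6,8}→4  {5,6,7,8}→12
  5 left: {1,3,5,6,7}→10  {1,3,6,7,8}→20  {2,4,5,6,7}→5  {2,4,5,6,8}→5  {3,4,5,6,7}→10  {3,5,6,7,8}→30  {4,5,6,7,8}→20
  6 left: {1,3,4,5,6,7}→20  {1,3,5,6,7,8}→60  {2,3,4,5,6,7}→15  {2,4,5,6,7,8}→30  {3,4,5,6,7,8}→60
  7 left: {1,2,3,4,5,6,7}→35  {1,3,4,5,6,7,8}→140  {2,3,4,5,6,7,8}→105
  placing 0:s first → 280 extensions

280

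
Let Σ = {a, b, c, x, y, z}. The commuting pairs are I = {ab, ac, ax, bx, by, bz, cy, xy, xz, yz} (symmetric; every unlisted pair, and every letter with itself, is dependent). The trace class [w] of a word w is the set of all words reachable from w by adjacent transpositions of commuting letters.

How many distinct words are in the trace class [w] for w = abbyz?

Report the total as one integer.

20

drop 0:a onto floor
drop 1:b onto floor
drop 2:b onto {1:b}
drop 3:y onto {0:a}
drop 4:z onto {0:a}
ground layer = {0:a, 1:b}
drop-orders for the pieces not yet dropped (sum over which currently-grounded one goes next):
  1 to go: {2} 1  {3} 1  {4} 1
  2 to go: {1,2} 1  {2,3} 2  {2,4} 2  {3,4} 2
  3 to go: {0,3,4} 2  {1,2,3} 3  {1,2,4} 3  {2,3,4} 6
  if 0:a drops first: 12 orders
  if 1:b drops first: 8 orders
heap linearizations: 20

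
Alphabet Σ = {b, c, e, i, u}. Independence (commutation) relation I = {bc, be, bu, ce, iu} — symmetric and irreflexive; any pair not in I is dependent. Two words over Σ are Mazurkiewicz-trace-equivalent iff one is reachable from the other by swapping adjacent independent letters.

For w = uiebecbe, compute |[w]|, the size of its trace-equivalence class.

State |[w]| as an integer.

0(u) covers ∅
1(i) covers ∅
2(e) covers 0:u, 1:i
3(b) covers 1:i
4(e) covers 2:e
5(c) covers 0:u, 1:i
6(b) covers 3:b
7(e) covers 4:e
floor of heap: 0:u, 1:i
completions by unplaced set U, small U first (add the entries for U minus each lowest piece of U):
  |U|=1: {5}:1  {6}:1  {7}:1
  |U|=2: {3,6}:1  {4,7}:1  {5,6}:2  {5,7}:2  {6,7}:2
  |U|=3: {2,4,7}:1  {3,5,6}:3  {3,6,7}:3  {4,5,7}:3  {4,6,7}:3  {5,6,7}:6
  |U|=4: {2,4,5,7}:4  {2,4,6,7}:4  {3,4,6,7}:6  {3,5,6,7}:12  {4,5,6,7}:12
  |U|=5: {0,2,4,5,7}:4  {2,3,4,6,7}:10  {2,4,5,6,7}:20  {3,4,5,6,7}:30
  |U|=6: {0,2,4,5,6,7}:24  {2,3,4,5,6,7}:60
  start at 0(u): 60
  start at 1(i): 84
sum over floor = 144

144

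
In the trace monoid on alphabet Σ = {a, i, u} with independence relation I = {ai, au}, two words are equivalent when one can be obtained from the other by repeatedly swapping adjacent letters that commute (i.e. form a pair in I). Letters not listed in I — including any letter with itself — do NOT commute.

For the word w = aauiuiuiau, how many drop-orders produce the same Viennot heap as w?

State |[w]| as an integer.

120

piece 0:a — minimal
piece 1:a rests on {0:a}
piece 2:u — minimal
piece 3:i rests on {2:u}
piece 4:u rests on {3:i}
piece 5:i rests on {4:u}
piece 6:u rests on {5:i}
piece 7:i rests on {6:u}
piece 8:a rests on {1:a}
piece 9:u rests on {7:i}
minimal pieces: {0:a, 2:u}
ways to finish when only these pieces remain (= sum over removing one remaining piece with nothing left below it):
  1 left: {8}→1  {9}→1
  2 left: {1,8}→1  {7,9}→1  {8,9}→2
  3 left: {0,1,8}→1  {1,8,9}→3  {6,7,9}→1  {7,8,9}→3
  4 left: {0,1,8,9}→4  {1,7,8,9}→6  {5,6,7,9}→1  {6,7,8,9}→4
  5 left: {0,1,7,8,9}→10  {1,6,7,8,9}→10  {4,5,6,7,9}→1  {5,6,7,8,9}→5
  6 left: {0,1,6,7,8,9}→20  {1,5,6,7,8,9}→15  {3,4,5,6,7,9}→1  {4,5,6,7,8,9}→6
  7 left: {0,1,5,6,7,8,9}→35  {1,4,5,6,7,8,9}→21  {2,3,4,5,6,7,9}→1  {3,4,5,6,7,8,9}→7
  8 left: {0,1,4,5,6,7,8,9}→56  {1,3,4,5,6,7,8,9}→28  {2,3,4,5,6,7,8,9}→8
  placing 0:a first → 36 extensions
  placing 2:u first → 84 extensions
total linear extensions = 120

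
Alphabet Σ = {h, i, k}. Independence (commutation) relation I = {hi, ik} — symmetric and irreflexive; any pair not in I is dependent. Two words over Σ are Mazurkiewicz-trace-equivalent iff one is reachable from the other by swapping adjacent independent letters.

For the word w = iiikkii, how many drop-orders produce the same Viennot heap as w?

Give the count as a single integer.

piece 0:i — minimal
piece 1:i rests on {0:i}
piece 2:i rests on {1:i}
piece 3:k — minimal
piece 4:k rests on {3:k}
piece 5:i rests on {2:i}
piece 6:i rests on {5:i}
minimal pieces: {0:i, 3:k}
ways to finish when only these pieces remain (= sum over removing one remaining piece with nothing left below it):
  1 left: {4}→1  {6}→1
  2 left: {3,4}→1  {4,6}→2  {5,6}→1
  3 left: {2,5,6}→1  {3,4,6}→3  {4,5,6}→3
  4 left: {1,2,5,6}→1  {2,4,5,6}→4  {3,4,5,6}→6
  5 left: {0,1,2,5,6}→1  {1,2,4,5,6}→5  {2,3,4,5,6}→10
  placing 0:i first → 15 extensions
  placing 3:k first → 6 extensions
total linear extensions = 21

21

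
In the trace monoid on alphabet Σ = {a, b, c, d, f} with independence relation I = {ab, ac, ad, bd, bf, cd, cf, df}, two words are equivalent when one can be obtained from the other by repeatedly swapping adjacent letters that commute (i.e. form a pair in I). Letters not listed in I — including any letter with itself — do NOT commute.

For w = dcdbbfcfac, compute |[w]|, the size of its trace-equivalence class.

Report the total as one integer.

2520

0(d) covers ∅
1(c) covers ∅
2(d) covers 0:d
3(b) covers 1:c
4(b) covers 3:b
5(f) covers ∅
6(c) covers 4:b
7(f) covers 5:f
8(a) covers 7:f
9(c) covers 6:c
floor of heap: 0:d, 1:c, 5:f
completions by unplaced set U, small U first (add the entries for U minus each lowest piece of U):
  |U|=1: {2}:1  {8}:1  {9}:1
  |U|=2: {0,2}:1  {2,8}:2  {2,9}:2  {6,9}:1  {7,8}:1  {8,9}:2
  |U|=3: {0,2,8}:3  {0,2,9}:3  {2,6,9}:3  {2,7,8}:3  {2,8,9}:6  {4,6,9}:1  {5,7,8}:1  {6,8,9}:3  {7,8,9}:3
  |U|=4: {0,2,6,9}:6  {0,2,7,8}:6  {0,2,8,9}:12  {2,4,6,9}:4  {2,5,7,8}:4  {2,6,8,9}:12  {2,7,8,9}:12  {3,4,6,9}:1  {4,6,8,9}:4  {5,7,8,9}:4  {6,7,8,9}:6
  |U|=5: {0,2,4,6,9}:10  {0,2,5,7,8}:10  {0,2,6,8,9}:30  {0,2,7,8,9}:30  {1,3,4,6,9}:1  {2,3,4,6,9}:5  {2,4,6,8,9}:20  {2,5,7,8,9}:20  {2,6,7,8,9}:30  {3,4,6,8,9}:5  {4,6,7,8,9}:10  {5,6,7,8,9}:10
  |U|=6: {0,2,3,4,6,9}:15  {0,2,4,6,8,9}:60  {0,2,5,7,8,9}:60  {0,2,6,7,8,9}:90  {1,2,3,4,6,9}:6  {1,3,4,6,8,9}:6  {2,3,4,6,8,9}:30  {2,4,6,7,8,9}:60  {2,5,6,7,8,9}:60  {3,4,6,7,8,9}:15  {4,5,6,7,8,9}:20
  |U|=7: {0,1,2,3,4,6,9}:21  {0,2,3,4,6,8,9}:105  {0,2,4,6,7,8,9}:210  {0,2,5,6,7,8,9}:210  {1,2,3,4,6,8,9}:42  {1,3,4,6,7,8,9}:21  {2,3,4,6,7,8,9}:105  {2,4,5,6,7,8,9}:140  {3,4,5,6,7,8,9}:35
  |U|=8: {0,1,2,3,4,6,8,9}:168  {0,2,3,4,6,7,8,9}:420  {0,2,4,5,6,7,8,9}:560  {1,2,3,4,6,7,8,9}:168  {1,3,4,5,6,7,8,9}:56  {2,3,4,5,6,7,8,9}:280
  start at 0(d): 504
  start at 1(c): 1260
  start at 5(f): 756
sum over floor = 2520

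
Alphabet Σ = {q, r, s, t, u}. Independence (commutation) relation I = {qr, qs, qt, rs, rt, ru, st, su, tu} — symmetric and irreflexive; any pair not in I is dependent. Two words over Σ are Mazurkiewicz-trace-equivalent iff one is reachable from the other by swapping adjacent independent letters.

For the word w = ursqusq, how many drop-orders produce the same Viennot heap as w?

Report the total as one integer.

#0=u has no predecessor
#1=r has no predecessor
#2=s has no predecessor
#3=q depends on [0:u]
#4=u depends on [3:q]
#5=s depends on [2:s]
#6=q depends on [4:u]
sources: [0:u, 1:r, 2:s]
N(rest) = Σ N(rest − s) over sources s of rest; N(one piece) = 1:
  size 1 → [1]=1  [5]=1  [6]=1
  size 2 → [1,5]=2  [1,6]=2  [2,5]=1  [4,6]=1  [5,6]=2
  size 3 → [1,2,5]=3  [1,4,6]=3  [1,5,6]=6  [2,5,6]=3  [3,4,6]=1  [4,5,6]=3
  size 4 → [0,3,4,6]=1  [1,2,5,6]=12  [1,3,4,6]=4  [1,4,5,6]=12  [2,4,5,6]=6  [3,4,5,6]=4
  size 5 → [0,1,3,4,6]=5  [0,3,4,5,6]=5  [1,2,4,5,6]=30  [1,3,4,5,6]=20  [2,3,4,5,6]=10
  first=0(u) contributes 60
  first=1(r) contributes 15
  first=2(s) contributes 30
|[w]| = 105

105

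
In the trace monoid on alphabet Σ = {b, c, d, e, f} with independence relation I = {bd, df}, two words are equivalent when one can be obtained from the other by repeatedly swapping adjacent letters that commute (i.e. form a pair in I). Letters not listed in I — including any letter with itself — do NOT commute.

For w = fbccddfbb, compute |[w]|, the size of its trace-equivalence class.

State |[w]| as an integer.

10

0(f) covers ∅
1(b) covers 0:f
2(c) covers 1:b
3(c) covers 2:c
4(d) covers 3:c
5(d) covers 4:d
6(f) covers 3:c
7(b) covers 6:f
8(b) covers 7:b
floor of heap: 0:f
completions by unplaced set U, small U first (add the entries for U minus each lowest piece of U):
  |U|=1: {5}:1  {8}:1
  |U|=2: {4,5}:1  {5,8}:2  {7,8}:1
  |U|=3: {4,5,8}:3  {5,7,8}:3  {6,7,8}:1
  |U|=4: {4,5,7,8}:6  {5,6,7,8}:4
  |U|=5: {4,5,6,7,8}:10
  |U|=6: {3,4,5,6,7,8}:10
  |U|=7: {2,3,4,5,6,7,8}:10
  start at 0(f): 10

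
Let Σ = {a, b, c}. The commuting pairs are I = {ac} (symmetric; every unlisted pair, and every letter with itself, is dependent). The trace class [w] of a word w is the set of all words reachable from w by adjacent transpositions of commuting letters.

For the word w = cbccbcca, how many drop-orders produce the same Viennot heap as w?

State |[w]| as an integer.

3

drop 0:c onto floor
drop 1:b onto {0:c}
drop 2:c onto {1:b}
drop 3:c onto {2:c}
drop 4:b onto {3:c}
drop 5:c onto {4:b}
drop 6:c onto {5:c}
drop 7:a onto {4:b}
ground layer = {0:c}
drop-orders for the pieces not yet dropped (sum over which currently-grounded one goes next):
  1 to go: {6} 1  {7} 1
  2 to go: {5,6} 1  {6,7} 2
  3 to go: {5,6,7} 3
  4 to go: {4,5,6,7} 3
  5 to go: {3,4,5,6,7} 3
  6 to go: {2,3,4,5,6,7} 3
  if 0:c drops first: 3 orders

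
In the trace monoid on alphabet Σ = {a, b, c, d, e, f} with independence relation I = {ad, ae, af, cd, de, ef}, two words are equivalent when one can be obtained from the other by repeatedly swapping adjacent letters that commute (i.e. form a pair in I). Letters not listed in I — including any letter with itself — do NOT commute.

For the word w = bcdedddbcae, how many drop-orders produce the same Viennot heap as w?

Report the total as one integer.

0(b) covers ∅
1(c) covers 0:b
2(d) covers 0:b
3(e) covers 1:c
4(d) covers 2:d
5(d) covers 4:d
6(d) covers 5:d
7(b) covers 3:e, 6:d
8(c) covers 7:b
9(a) covers 8:c
10(e) covers 8:c
floor of heap: 0:b
completions by unplaced set U, small U first (add the entries for U minus each lowest piece of U):
  |U|=1: {9}:1  {10}:1
  |U|=2: {9,10}:2
  |U|=3: {8,9,10}:2
  |U|=4: {7,8,9,10}:2
  |U|=5: {3,7,8,9,10}:2  {6,7,8,9,10}:2
  |U|=6: {1,3,7,8,9,10}:2  {3,6,7,8,9,10}:4  {5,6,7,8,9,10}:2
  |U|=7: {1,3,6,7,8,9,10}:6  {3,5,6,7,8,9,10}:6  {4,5,6,7,8,9,10}:2
  |U|=8: {1,3,5,6,7,8,9,10}:12  {2,4,5,6,7,8,9,10}:2  {3,4,5,6,7,8,9,10}:8
  |U|=9: {1,3,4,5,6,7,8,9,10}:20  {2,3,4,5,6,7,8,9,10}:10
  start at 0(b): 30

30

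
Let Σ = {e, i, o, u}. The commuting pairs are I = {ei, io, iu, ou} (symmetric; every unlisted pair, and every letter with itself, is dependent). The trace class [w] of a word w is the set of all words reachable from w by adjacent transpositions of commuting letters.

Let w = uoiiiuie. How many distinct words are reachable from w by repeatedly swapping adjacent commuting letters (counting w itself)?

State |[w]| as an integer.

#0=u has no predecessor
#1=o has no predecessor
#2=i has no predecessor
#3=i depends on [2:i]
#4=i depends on [3:i]
#5=u depends on [0:u]
#6=i depends on [4:i]
#7=e depends on [1:o, 5:u]
sources: [0:u, 1:o, 2:i]
N(rest) = Σ N(rest − s) over sources s of rest; N(one piece) = 1:
  size 1 → [6]=1  [7]=1
  size 2 → [1,7]=1  [4,6]=1  [5,7]=1  [6,7]=2
  size 3 → [0,5,7]=1  [1,5,7]=2  [1,6,7]=3  [3,4,6]=1  [4,6,7]=3  [5,6,7]=3
  size 4 → [0,1,5,7]=3  [0,5,6,7]=4  [1,4,6,7]=6  [1,5,6,7]=8  [2,3,4,6]=1  [3,4,6,7]=4  [4,5,6,7]=6
  size 5 → [0,1,5,6,7]=15  [0,4,5,6,7]=10  [1,3,4,6,7]=10  [1,4,5,6,7]=20  [2,3,4,6,7]=5  [3,4,5,6,7]=10
  size 6 → [0,1,4,5,6,7]=45  [0,3,4,5,6,7]=20  [1,2,3,4,6,7]=15  [1,3,4,5,6,7]=40  [2,3,4,5,6,7]=15
  first=0(u) contributes 70
  first=1(o) contributes 35
  first=2(i) contributes 105
|[w]| = 210

210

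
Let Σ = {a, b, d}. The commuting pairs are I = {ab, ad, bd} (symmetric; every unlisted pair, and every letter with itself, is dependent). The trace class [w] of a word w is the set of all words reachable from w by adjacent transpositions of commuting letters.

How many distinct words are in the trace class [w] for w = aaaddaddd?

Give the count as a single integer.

0(a) covers ∅
1(a) covers 0:a
2(a) covers 1:a
3(d) covers ∅
4(d) covers 3:d
5(a) covers 2:a
6(d) covers 4:d
7(d) covers 6:d
8(d) covers 7:d
floor of heap: 0:a, 3:d
completions by unplaced set U, small U first (add the entries for U minus each lowest piece of U):
  |U|=1: {5}:1  {8}:1
  |U|=2: {2,5}:1  {5,8}:2  {7,8}:1
  |U|=3: {1,2,5}:1  {2,5,8}:3  {5,7,8}:3  {6,7,8}:1
  |U|=4: {0,1,2,5}:1  {1,2,5,8}:4  {2,5,7,8}:6  {4,6,7,8}:1  {5,6,7,8}:4
  |U|=5: {0,1,2,5,8}:5  {1,2,5,7,8}:10  {2,5,6,7,8}:10  {3,4,6,7,8}:1  {4,5,6,7,8}:5
  |U|=6: {0,1,2,5,7,8}:15  {1,2,5,6,7,8}:20  {2,4,5,6,7,8}:15  {3,4,5,6,7,8}:6
  |U|=7: {0,1,2,5,6,7,8}:35  {1,2,4,5,6,7,8}:35  {2,3,4,5,6,7,8}:21
  start at 0(a): 56
  start at 3(d): 70
sum over floor = 126

126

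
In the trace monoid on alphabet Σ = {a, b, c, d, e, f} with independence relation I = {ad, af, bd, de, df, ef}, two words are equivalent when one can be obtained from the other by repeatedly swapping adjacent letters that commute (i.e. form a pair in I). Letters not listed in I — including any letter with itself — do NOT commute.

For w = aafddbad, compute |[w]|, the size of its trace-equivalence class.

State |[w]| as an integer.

168

piece 0:a — minimal
piece 1:a rests on {0:a}
piece 2:f — minimal
piece 3:d — minimal
piece 4:d rests on {3:d}
piece 5:b rests on {1:a, 2:f}
piece 6:a rests on {5:b}
piece 7:d rests on {4:d}
minimal pieces: {0:a, 2:f, 3:d}
ways to finish when only these pieces remain (= sum over removing one remaining piece with nothing left below it):
  1 left: {6}→1  {7}→1
  2 left: {4,7}→1  {5,6}→1  {6,7}→2
  3 left: {1,5,6}→1  {2,5,6}→1  {3,4,7}→1  {4,6,7}→3  {5,6,7}→3
  4 left: {0,1,5,6}→1  {1,2,5,6}→2  {1,5,6,7}→4  {2,5,6,7}→4  {3,4,6,7}→4  {4,5,6,7}→6
  5 left: {0,1,2,5,6}→3  {0,1,5,6,7}→5  {1,2,5,6,7}→10  {1,4,5,6,7}→10  {2,4,5,6,7}→10  {3,4,5,6,7}→10
  6 left: {0,1,2,5,6,7}→18  {0,1,4,5,6,7}→15  {1,2,4,5,6,7}→30  {1,3,4,5,6,7}→20  {2,3,4,5,6,7}→20
  placing 0:a first → 70 extensions
  placing 2:f first → 35 extensions
  placing 3:d first → 63 extensions
total linear extensions = 168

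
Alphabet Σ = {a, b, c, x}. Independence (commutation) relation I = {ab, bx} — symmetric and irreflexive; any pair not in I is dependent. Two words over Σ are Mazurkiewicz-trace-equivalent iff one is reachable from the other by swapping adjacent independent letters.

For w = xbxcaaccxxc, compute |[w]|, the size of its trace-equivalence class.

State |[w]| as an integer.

3

#0=x has no predecessor
#1=b has no predecessor
#2=x depends on [0:x]
#3=c depends on [1:b, 2:x]
#4=a depends on [3:c]
#5=a depends on [4:a]
#6=c depends on [5:a]
#7=c depends on [6:c]
#8=x depends on [7:c]
#9=x depends on [8:x]
#10=c depends on [9:x]
sources: [0:x, 1:b]
N(rest) = Σ N(rest − s) over sources s of rest; N(one piece) = 1:
  size 1 → [10]=1
  size 2 → [9,10]=1
  size 3 → [8,9,10]=1
  size 4 → [7,8,9,10]=1
  size 5 → [6,7,8,9,10]=1
  size 6 → [5,6,7,8,9,10]=1
  size 7 → [4,5,6,7,8,9,10]=1
  size 8 → [3,4,5,6,7,8,9,10]=1
  size 9 → [1,3,4,5,6,7,8,9,10]=1  [2,3,4,5,6,7,8,9,10]=1
  first=0(x) contributes 2
  first=1(b) contributes 1
|[w]| = 3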